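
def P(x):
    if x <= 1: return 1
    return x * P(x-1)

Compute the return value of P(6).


P(6)
= 6 * P(5)
= 6 * 5 * P(4)
= 6 * 5 * 4 * P(3)
= 6 * 5 * 4 * 3 * P(2)
= 6 * 5 * 4 * 3 * 2 * P(1)
= 6 * 5 * 4 * 3 * 2 * 1
= 720

720


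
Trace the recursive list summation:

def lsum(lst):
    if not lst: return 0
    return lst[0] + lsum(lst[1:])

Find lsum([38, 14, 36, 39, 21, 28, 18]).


lsum([38, 14, 36, 39, 21, 28, 18]) = 38 + lsum([14, 36, 39, 21, 28, 18])
lsum([14, 36, 39, 21, 28, 18]) = 14 + lsum([36, 39, 21, 28, 18])
lsum([36, 39, 21, 28, 18]) = 36 + lsum([39, 21, 28, 18])
lsum([39, 21, 28, 18]) = 39 + lsum([21, 28, 18])
lsum([21, 28, 18]) = 21 + lsum([28, 18])
lsum([28, 18]) = 28 + lsum([18])
lsum([18]) = 18 + lsum([])
lsum([]) = 0  (base case)
Total: 38 + 14 + 36 + 39 + 21 + 28 + 18 + 0 = 194

194


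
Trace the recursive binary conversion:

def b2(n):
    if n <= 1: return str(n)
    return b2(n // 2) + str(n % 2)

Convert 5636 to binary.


b2(5636) = b2(2818) + '0'
b2(2818) = b2(1409) + '0'
b2(1409) = b2(704) + '1'
b2(704) = b2(352) + '0'
b2(352) = b2(176) + '0'
b2(176) = b2(88) + '0'
b2(88) = b2(44) + '0'
b2(44) = b2(22) + '0'
b2(22) = b2(11) + '0'
b2(11) = b2(5) + '1'
b2(5) = b2(2) + '1'
b2(2) = b2(1) + '0'
b2(1) = '1'  (base case)
Concatenating: '1' + '0' + '1' + '1' + '0' + '0' + '0' + '0' + '0' + '0' + '1' + '0' + '0' = '1011000000100'

1011000000100


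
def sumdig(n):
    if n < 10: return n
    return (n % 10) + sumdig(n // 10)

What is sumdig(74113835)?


sumdig(74113835) = 5 + sumdig(7411383)
sumdig(7411383) = 3 + sumdig(741138)
sumdig(741138) = 8 + sumdig(74113)
sumdig(74113) = 3 + sumdig(7411)
sumdig(7411) = 1 + sumdig(741)
sumdig(741) = 1 + sumdig(74)
sumdig(74) = 4 + sumdig(7)
sumdig(7) = 7  (base case)
Total: 5 + 3 + 8 + 3 + 1 + 1 + 4 + 7 = 32

32


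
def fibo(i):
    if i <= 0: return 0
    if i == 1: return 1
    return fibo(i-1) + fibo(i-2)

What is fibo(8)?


Computing fibo(8) bottom-up:
fibo(0) = 0
fibo(1) = 1
fibo(2) = fibo(1) + fibo(0) = 1 + 0 = 1
fibo(3) = fibo(2) + fibo(1) = 1 + 1 = 2
fibo(4) = fibo(3) + fibo(2) = 2 + 1 = 3
fibo(5) = fibo(4) + fibo(3) = 3 + 2 = 5
fibo(6) = fibo(5) + fibo(4) = 5 + 3 = 8
fibo(7) = fibo(6) + fibo(5) = 8 + 5 = 13
fibo(8) = fibo(7) + fibo(6) = 13 + 8 = 21

21


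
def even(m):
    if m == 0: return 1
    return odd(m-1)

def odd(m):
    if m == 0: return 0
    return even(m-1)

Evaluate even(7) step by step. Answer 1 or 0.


even(7) = odd(6)
odd(6) = even(5)
even(5) = odd(4)
odd(4) = even(3)
even(3) = odd(2)
odd(2) = even(1)
even(1) = odd(0)
odd(0) = 0  (base case)
Result: 0

0


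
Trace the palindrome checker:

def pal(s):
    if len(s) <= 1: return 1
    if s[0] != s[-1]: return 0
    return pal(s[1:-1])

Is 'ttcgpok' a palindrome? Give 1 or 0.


pal('ttcgpok'): s[0]='t' != s[-1]='k' -> return 0
Result: 0 (not a palindrome)

0


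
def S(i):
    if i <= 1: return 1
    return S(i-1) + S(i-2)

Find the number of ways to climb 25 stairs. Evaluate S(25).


Building up from base cases:
S(0) = 1
S(1) = 1
S(2) = S(1) + S(0) = 1 + 1 = 2
S(3) = S(2) + S(1) = 2 + 1 = 3
S(4) = S(3) + S(2) = 3 + 2 = 5
S(5) = S(4) + S(3) = 5 + 3 = 8
S(6) = S(5) + S(4) = 8 + 5 = 13
S(7) = S(6) + S(5) = 13 + 8 = 21
S(8) = S(7) + S(6) = 21 + 13 = 34
S(9) = S(8) + S(7) = 34 + 21 = 55
S(10) = S(9) + S(8) = 55 + 34 = 89
S(11) = S(10) + S(9) = 89 + 55 = 144
S(12) = S(11) + S(10) = 144 + 89 = 233
S(13) = S(12) + S(11) = 233 + 144 = 377
S(14) = S(13) + S(12) = 377 + 233 = 610
S(15) = S(14) + S(13) = 610 + 377 = 987
S(16) = S(15) + S(14) = 987 + 610 = 1597
S(17) = S(16) + S(15) = 1597 + 987 = 2584
S(18) = S(17) + S(16) = 2584 + 1597 = 4181
S(19) = S(18) + S(17) = 4181 + 2584 = 6765
S(20) = S(19) + S(18) = 6765 + 4181 = 10946
S(21) = S(20) + S(19) = 10946 + 6765 = 17711
S(22) = S(21) + S(20) = 17711 + 10946 = 28657
S(23) = S(22) + S(21) = 28657 + 17711 = 46368
S(24) = S(23) + S(22) = 46368 + 28657 = 75025
S(25) = S(24) + S(23) = 75025 + 46368 = 121393

121393


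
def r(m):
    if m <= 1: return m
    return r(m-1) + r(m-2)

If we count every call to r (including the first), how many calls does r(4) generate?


Let C(n) = total calls for r(n)
C(0) = 1, C(1) = 1
C(2) = 1 + C(1) + C(0) = 1 + 1 + 1 = 3
C(3) = 1 + C(2) + C(1) = 1 + 3 + 1 = 5
C(4) = 1 + C(3) + C(2) = 1 + 5 + 3 = 9

9


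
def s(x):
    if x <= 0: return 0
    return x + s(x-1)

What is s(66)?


s(66)
= 66 + 65 + 64 + 63 + 62 + 61 + 60 + 59 + 58 + 57 + 56 + 55 + 54 + 53 + 52 + 51 + 50 + 49 + 48 + 47 + 46 + 45 + 44 + 43 + 42 + 41 + 40 + 39 + 38 + 37 + 36 + 35 + 34 + 33 + 32 + 31 + 30 + 29 + 28 + 27 + 26 + 25 + 24 + 23 + 22 + 21 + 20 + 19 + 18 + 17 + 16 + 15 + 14 + 13 + 12 + 11 + 10 + 9 + 8 + 7 + 6 + 5 + 4 + 3 + 2 + 1 + s(0)
= 66 + 65 + 64 + 63 + 62 + 61 + 60 + 59 + 58 + 57 + 56 + 55 + 54 + 53 + 52 + 51 + 50 + 49 + 48 + 47 + 46 + 45 + 44 + 43 + 42 + 41 + 40 + 39 + 38 + 37 + 36 + 35 + 34 + 33 + 32 + 31 + 30 + 29 + 28 + 27 + 26 + 25 + 24 + 23 + 22 + 21 + 20 + 19 + 18 + 17 + 16 + 15 + 14 + 13 + 12 + 11 + 10 + 9 + 8 + 7 + 6 + 5 + 4 + 3 + 2 + 1 + 0
= 2211

2211


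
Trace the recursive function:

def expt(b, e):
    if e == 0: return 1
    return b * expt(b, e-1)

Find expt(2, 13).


expt(2, 13)
= 2 * expt(2, 12)
= 2 * 2 * expt(2, 11)
= 2 * 2 * 2 * expt(2, 10)
= 2 * 2 * 2 * 2 * expt(2, 9)
= 2 * 2 * 2 * 2 * 2 * expt(2, 8)
= 2 * 2 * 2 * 2 * 2 * 2 * expt(2, 7)
= 2 * 2 * 2 * 2 * 2 * 2 * 2 * expt(2, 6)
= 2 * 2 * 2 * 2 * 2 * 2 * 2 * 2 * expt(2, 5)
= 2 * 2 * 2 * 2 * 2 * 2 * 2 * 2 * 2 * expt(2, 4)
= 2 * 2 * 2 * 2 * 2 * 2 * 2 * 2 * 2 * 2 * expt(2, 3)
= 2 * 2 * 2 * 2 * 2 * 2 * 2 * 2 * 2 * 2 * 2 * expt(2, 2)
= 2 * 2 * 2 * 2 * 2 * 2 * 2 * 2 * 2 * 2 * 2 * 2 * expt(2, 1)
= 2 * 2 * 2 * 2 * 2 * 2 * 2 * 2 * 2 * 2 * 2 * 2 * 2 * expt(2, 0)
= 2 * 2 * 2 * 2 * 2 * 2 * 2 * 2 * 2 * 2 * 2 * 2 * 2 * 1
= 8192

8192


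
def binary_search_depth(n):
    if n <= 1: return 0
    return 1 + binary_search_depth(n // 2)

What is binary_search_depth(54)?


54 / 2 = 27
27 / 2 = 13
13 / 2 = 6
6 / 2 = 3
3 / 2 = 1
Reached 1 after 5 halvings

5


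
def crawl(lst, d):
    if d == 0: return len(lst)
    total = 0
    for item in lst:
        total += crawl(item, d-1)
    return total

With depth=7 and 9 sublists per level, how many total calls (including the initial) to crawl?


At depth 0 (root): 1 call
At depth 1: each of 1 parents calls crawl on 9 children = 9 calls
At depth 2: each of 9 parents calls crawl on 9 children = 81 calls
At depth 3: each of 81 parents calls crawl on 9 children = 729 calls
At depth 4: each of 729 parents calls crawl on 9 children = 6561 calls
At depth 5: each of 6561 parents calls crawl on 9 children = 59049 calls
At depth 6: each of 59049 parents calls crawl on 9 children = 531441 calls
At depth 7: each of 531441 parents calls crawl on 9 children = 4782969 calls
Total: 1 + 9 + 81 + 729 + 6561 + 59049 + 531441 + 4782969 = 5380840

5380840


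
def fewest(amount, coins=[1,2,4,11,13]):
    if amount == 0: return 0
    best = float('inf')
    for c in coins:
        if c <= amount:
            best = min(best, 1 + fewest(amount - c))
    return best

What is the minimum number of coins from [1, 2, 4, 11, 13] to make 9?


Building up with DP:
fewest(0) = 0
fewest(1) = min(1+fewest(0)=1+0=1) = 1
fewest(2) = min(1+fewest(1)=1+1=2, 1+fewest(0)=1+0=1) = 1
fewest(3) = min(1+fewest(2)=1+1=2, 1+fewest(1)=1+1=2) = 2
fewest(4) = min(1+fewest(3)=1+2=3, 1+fewest(2)=1+1=2, 1+fewest(0)=1+0=1) = 1
fewest(5) = min(1+fewest(4)=1+1=2, 1+fewest(3)=1+2=3, 1+fewest(1)=1+1=2) = 2
fewest(6) = min(1+fewest(5)=1+2=3, 1+fewest(4)=1+1=2, 1+fewest(2)=1+1=2) = 2
fewest(7) = min(1+fewest(6)=1+2=3, 1+fewest(5)=1+2=3, 1+fewest(3)=1+2=3) = 3
fewest(8) = min(1+fewest(7)=1+3=4, 1+fewest(6)=1+2=3, 1+fewest(4)=1+1=2) = 2
fewest(9) = min(1+fewest(8)=1+2=3, 1+fewest(7)=1+3=4, 1+fewest(5)=1+2=3) = 3

3


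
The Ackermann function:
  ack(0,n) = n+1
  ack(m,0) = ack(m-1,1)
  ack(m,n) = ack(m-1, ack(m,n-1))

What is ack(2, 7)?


ack(2, 7) = ack(1, ack(2, 6))
  ack(2, 6) = ack(1, ack(2, 5))
    ack(2, 5) = ack(1, ack(2, 4))
      ack(2, 4) = ack(1, ack(2, 3))
        ack(2, 3) = ack(1, ack(2, 2))
          ack(2, 2) = ack(1, ack(2, 1))
          ack(2, 1) = ack(1, ack(2, 0))
          ack(2, 0) = ack(1, 1)
          ack(1, 1) = ack(0, ack(1, 0))
          ack(1, 0) = ack(0, 1)
          ack(0, 1) = 2
            = ack(0, 2)
          ack(0, 2) = 3
            = ack(1, 3)
          ack(1, 3) = ack(0, ack(1, 2))
          ack(1, 2) = ack(0, ack(1, 1))
          ack(1, 1) = ack(0, ack(1, 0))
          ack(1, 0) = ack(0, 1)
          ack(0, 1) = 2
            = ack(0, 2)
          ack(0, 2) = 3
            = ack(0, 3)
          ack(0, 3) = 4
            = ack(0, 4)
          ack(0, 4) = 5
... (trace truncated)
Result: ack(2, 7) = 17

17


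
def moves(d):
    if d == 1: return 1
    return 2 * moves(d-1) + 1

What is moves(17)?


moves(17) = 2 * moves(16) + 1
moves(16) = 2 * moves(15) + 1
moves(15) = 2 * moves(14) + 1
moves(14) = 2 * moves(13) + 1
moves(13) = 2 * moves(12) + 1
moves(12) = 2 * moves(11) + 1
moves(11) = 2 * moves(10) + 1
moves(10) = 2 * moves(9) + 1
moves(9) = 2 * moves(8) + 1
moves(8) = 2 * moves(7) + 1
moves(7) = 2 * moves(6) + 1
moves(6) = 2 * moves(5) + 1
moves(5) = 2 * moves(4) + 1
moves(4) = 2 * moves(3) + 1
moves(3) = 2 * moves(2) + 1
moves(2) = 2 * moves(1) + 1
moves(1) = 1  (base case)
moves(2) = 2 * 1 + 1 = 3
moves(3) = 2 * 3 + 1 = 7
moves(4) = 2 * 7 + 1 = 15
moves(5) = 2 * 15 + 1 = 31
moves(6) = 2 * 31 + 1 = 63
moves(7) = 2 * 63 + 1 = 127
moves(8) = 2 * 127 + 1 = 255
moves(9) = 2 * 255 + 1 = 511
moves(10) = 2 * 511 + 1 = 1023
moves(11) = 2 * 1023 + 1 = 2047
moves(12) = 2 * 2047 + 1 = 4095
moves(13) = 2 * 4095 + 1 = 8191
moves(14) = 2 * 8191 + 1 = 16383
moves(15) = 2 * 16383 + 1 = 32767
moves(16) = 2 * 32767 + 1 = 65535
moves(17) = 2 * 65535 + 1 = 131071

131071


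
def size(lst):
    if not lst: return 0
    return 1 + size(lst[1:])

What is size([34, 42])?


size([34, 42]) = 1 + size([42])
size([42]) = 1 + size([])
size([]) = 0  (base case)
Unwinding: 1 + 1 + 0 = 2

2


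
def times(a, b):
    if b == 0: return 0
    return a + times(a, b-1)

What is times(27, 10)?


times(27, 10) = 27 + times(27, 9)
times(27, 9) = 27 + times(27, 8)
times(27, 8) = 27 + times(27, 7)
times(27, 7) = 27 + times(27, 6)
times(27, 6) = 27 + times(27, 5)
times(27, 5) = 27 + times(27, 4)
times(27, 4) = 27 + times(27, 3)
times(27, 3) = 27 + times(27, 2)
times(27, 2) = 27 + times(27, 1)
times(27, 1) = 27 + times(27, 0)
times(27, 0) = 0  (base case)
Total: 27 + 27 + 27 + 27 + 27 + 27 + 27 + 27 + 27 + 27 + 0 = 270

270


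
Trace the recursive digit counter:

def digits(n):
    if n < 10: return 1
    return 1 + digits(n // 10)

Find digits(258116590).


digits(258116590) = 1 + digits(25811659)
digits(25811659) = 1 + digits(2581165)
digits(2581165) = 1 + digits(258116)
digits(258116) = 1 + digits(25811)
digits(25811) = 1 + digits(2581)
digits(2581) = 1 + digits(258)
digits(258) = 1 + digits(25)
digits(25) = 1 + digits(2)
digits(2) = 1  (base case: 2 < 10)
Unwinding: 1 + 1 + 1 + 1 + 1 + 1 + 1 + 1 + 1 = 9

9


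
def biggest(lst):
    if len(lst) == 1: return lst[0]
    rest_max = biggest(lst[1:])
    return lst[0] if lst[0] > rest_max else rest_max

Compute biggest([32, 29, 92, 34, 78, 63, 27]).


biggest([32, 29, 92, 34, 78, 63, 27]): compare 32 with biggest([29, 92, 34, 78, 63, 27])
biggest([29, 92, 34, 78, 63, 27]): compare 29 with biggest([92, 34, 78, 63, 27])
biggest([92, 34, 78, 63, 27]): compare 92 with biggest([34, 78, 63, 27])
biggest([34, 78, 63, 27]): compare 34 with biggest([78, 63, 27])
biggest([78, 63, 27]): compare 78 with biggest([63, 27])
biggest([63, 27]): compare 63 with biggest([27])
biggest([27]) = 27  (base case)
Compare 63 with 27 -> 63
Compare 78 with 63 -> 78
Compare 34 with 78 -> 78
Compare 92 with 78 -> 92
Compare 29 with 92 -> 92
Compare 32 with 92 -> 92

92


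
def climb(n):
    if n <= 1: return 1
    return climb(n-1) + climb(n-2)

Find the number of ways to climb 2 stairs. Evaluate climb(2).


Building up from base cases:
climb(0) = 1
climb(1) = 1
climb(2) = climb(1) + climb(0) = 1 + 1 = 2

2


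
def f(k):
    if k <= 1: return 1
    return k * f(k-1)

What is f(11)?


f(11)
= 11 * f(10)
= 11 * 10 * f(9)
= 11 * 10 * 9 * f(8)
= 11 * 10 * 9 * 8 * f(7)
= 11 * 10 * 9 * 8 * 7 * f(6)
= 11 * 10 * 9 * 8 * 7 * 6 * f(5)
= 11 * 10 * 9 * 8 * 7 * 6 * 5 * f(4)
= 11 * 10 * 9 * 8 * 7 * 6 * 5 * 4 * f(3)
= 11 * 10 * 9 * 8 * 7 * 6 * 5 * 4 * 3 * f(2)
= 11 * 10 * 9 * 8 * 7 * 6 * 5 * 4 * 3 * 2 * f(1)
= 11 * 10 * 9 * 8 * 7 * 6 * 5 * 4 * 3 * 2 * 1
= 39916800

39916800


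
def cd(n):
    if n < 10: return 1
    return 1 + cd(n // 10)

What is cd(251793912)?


cd(251793912) = 1 + cd(25179391)
cd(25179391) = 1 + cd(2517939)
cd(2517939) = 1 + cd(251793)
cd(251793) = 1 + cd(25179)
cd(25179) = 1 + cd(2517)
cd(2517) = 1 + cd(251)
cd(251) = 1 + cd(25)
cd(25) = 1 + cd(2)
cd(2) = 1  (base case: 2 < 10)
Unwinding: 1 + 1 + 1 + 1 + 1 + 1 + 1 + 1 + 1 = 9

9


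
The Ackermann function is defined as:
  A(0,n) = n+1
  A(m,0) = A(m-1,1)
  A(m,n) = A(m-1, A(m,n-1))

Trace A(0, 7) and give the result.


A(0, 7) = 8
Result: A(0, 7) = 8

8


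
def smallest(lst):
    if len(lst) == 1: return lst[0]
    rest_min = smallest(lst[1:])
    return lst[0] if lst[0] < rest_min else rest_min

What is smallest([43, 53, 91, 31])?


smallest([43, 53, 91, 31]): compare 43 with smallest([53, 91, 31])
smallest([53, 91, 31]): compare 53 with smallest([91, 31])
smallest([91, 31]): compare 91 with smallest([31])
smallest([31]) = 31  (base case)
Compare 91 with 31 -> 31
Compare 53 with 31 -> 31
Compare 43 with 31 -> 31

31


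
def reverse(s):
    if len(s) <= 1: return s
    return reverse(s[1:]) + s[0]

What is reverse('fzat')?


reverse('fzat') = reverse('zat') + 'f'
reverse('zat') = reverse('at') + 'z'
reverse('at') = reverse('t') + 'a'
reverse('t') = 't'  (base case)
Concatenating: 't' + 'a' + 'z' + 'f' = 'tazf'

tazf


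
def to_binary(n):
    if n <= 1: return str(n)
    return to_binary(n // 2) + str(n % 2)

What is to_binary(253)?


to_binary(253) = to_binary(126) + '1'
to_binary(126) = to_binary(63) + '0'
to_binary(63) = to_binary(31) + '1'
to_binary(31) = to_binary(15) + '1'
to_binary(15) = to_binary(7) + '1'
to_binary(7) = to_binary(3) + '1'
to_binary(3) = to_binary(1) + '1'
to_binary(1) = '1'  (base case)
Concatenating: '1' + '1' + '1' + '1' + '1' + '1' + '0' + '1' = '11111101'

11111101


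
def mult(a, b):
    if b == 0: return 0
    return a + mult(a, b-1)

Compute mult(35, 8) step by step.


mult(35, 8) = 35 + mult(35, 7)
mult(35, 7) = 35 + mult(35, 6)
mult(35, 6) = 35 + mult(35, 5)
mult(35, 5) = 35 + mult(35, 4)
mult(35, 4) = 35 + mult(35, 3)
mult(35, 3) = 35 + mult(35, 2)
mult(35, 2) = 35 + mult(35, 1)
mult(35, 1) = 35 + mult(35, 0)
mult(35, 0) = 0  (base case)
Total: 35 + 35 + 35 + 35 + 35 + 35 + 35 + 35 + 0 = 280

280


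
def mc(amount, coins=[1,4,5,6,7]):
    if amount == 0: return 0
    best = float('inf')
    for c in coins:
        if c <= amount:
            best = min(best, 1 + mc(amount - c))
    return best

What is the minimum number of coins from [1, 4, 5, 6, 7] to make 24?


Building up with DP:
mc(0) = 0
mc(1) = min(1+mc(0)=1+0=1) = 1
mc(2) = min(1+mc(1)=1+1=2) = 2
mc(3) = min(1+mc(2)=1+2=3) = 3
mc(4) = min(1+mc(3)=1+3=4, 1+mc(0)=1+0=1) = 1
mc(5) = min(1+mc(4)=1+1=2, 1+mc(1)=1+1=2, 1+mc(0)=1+0=1) = 1
mc(6) = min(1+mc(5)=1+1=2, 1+mc(2)=1+2=3, 1+mc(1)=1+1=2, 1+mc(0)=1+0=1) = 1
mc(7) = min(1+mc(6)=1+1=2, 1+mc(3)=1+3=4, 1+mc(2)=1+2=3, 1+mc(1)=1+1=2, 1+mc(0)=1+0=1) = 1
mc(8) = min(1+mc(7)=1+1=2, 1+mc(4)=1+1=2, 1+mc(3)=1+3=4, 1+mc(2)=1+2=3, 1+mc(1)=1+1=2) = 2
mc(9) = min(1+mc(8)=1+2=3, 1+mc(5)=1+1=2, 1+mc(4)=1+1=2, 1+mc(3)=1+3=4, 1+mc(2)=1+2=3) = 2
mc(10) = min(1+mc(9)=1+2=3, 1+mc(6)=1+1=2, 1+mc(5)=1+1=2, 1+mc(4)=1+1=2, 1+mc(3)=1+3=4) = 2
mc(11) = min(1+mc(10)=1+2=3, 1+mc(7)=1+1=2, 1+mc(6)=1+1=2, 1+mc(5)=1+1=2, 1+mc(4)=1+1=2) = 2
mc(12) = min(1+mc(11)=1+2=3, 1+mc(8)=1+2=3, 1+mc(7)=1+1=2, 1+mc(6)=1+1=2, 1+mc(5)=1+1=2) = 2
mc(13) = min(1+mc(12)=1+2=3, 1+mc(9)=1+2=3, 1+mc(8)=1+2=3, 1+mc(7)=1+1=2, 1+mc(6)=1+1=2) = 2
mc(14) = min(1+mc(13)=1+2=3, 1+mc(10)=1+2=3, 1+mc(9)=1+2=3, 1+mc(8)=1+2=3, 1+mc(7)=1+1=2) = 2
mc(15) = min(1+mc(14)=1+2=3, 1+mc(11)=1+2=3, 1+mc(10)=1+2=3, 1+mc(9)=1+2=3, 1+mc(8)=1+2=3) = 3
mc(16) = min(1+mc(15)=1+3=4, 1+mc(12)=1+2=3, 1+mc(11)=1+2=3, 1+mc(10)=1+2=3, 1+mc(9)=1+2=3) = 3
mc(17) = min(1+mc(16)=1+3=4, 1+mc(13)=1+2=3, 1+mc(12)=1+2=3, 1+mc(11)=1+2=3, 1+mc(10)=1+2=3) = 3
mc(18) = min(1+mc(17)=1+3=4, 1+mc(14)=1+2=3, 1+mc(13)=1+2=3, 1+mc(12)=1+2=3, 1+mc(11)=1+2=3) = 3
mc(19) = min(1+mc(18)=1+3=4, 1+mc(15)=1+3=4, 1+mc(14)=1+2=3, 1+mc(13)=1+2=3, 1+mc(12)=1+2=3) = 3
mc(20) = min(1+mc(19)=1+3=4, 1+mc(16)=1+3=4, 1+mc(15)=1+3=4, 1+mc(14)=1+2=3, 1+mc(13)=1+2=3) = 3
mc(21) = min(1+mc(20)=1+3=4, 1+mc(17)=1+3=4, 1+mc(16)=1+3=4, 1+mc(15)=1+3=4, 1+mc(14)=1+2=3) = 3
mc(22) = min(1+mc(21)=1+3=4, 1+mc(18)=1+3=4, 1+mc(17)=1+3=4, 1+mc(16)=1+3=4, 1+mc(15)=1+3=4) = 4
mc(23) = min(1+mc(22)=1+4=5, 1+mc(19)=1+3=4, 1+mc(18)=1+3=4, 1+mc(17)=1+3=4, 1+mc(16)=1+3=4) = 4
mc(24) = min(1+mc(23)=1+4=5, 1+mc(20)=1+3=4, 1+mc(19)=1+3=4, 1+mc(18)=1+3=4, 1+mc(17)=1+3=4) = 4

4


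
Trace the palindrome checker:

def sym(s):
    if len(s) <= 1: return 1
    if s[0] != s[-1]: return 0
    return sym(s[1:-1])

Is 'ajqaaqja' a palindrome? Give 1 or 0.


sym('ajqaaqja'): s[0]='a' == s[-1]='a' -> check sym('jqaaqj')
sym('jqaaqj'): s[0]='j' == s[-1]='j' -> check sym('qaaq')
sym('qaaq'): s[0]='q' == s[-1]='q' -> check sym('aa')
sym('aa'): s[0]='a' == s[-1]='a' -> check sym('')
sym(''): len <= 1 -> return 1  (base case)
Result: 1 (palindrome)

1


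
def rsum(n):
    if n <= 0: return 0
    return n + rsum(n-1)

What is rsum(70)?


rsum(70)
= 70 + 69 + 68 + 67 + 66 + 65 + 64 + 63 + 62 + 61 + 60 + 59 + 58 + 57 + 56 + 55 + 54 + 53 + 52 + 51 + 50 + 49 + 48 + 47 + 46 + 45 + 44 + 43 + 42 + 41 + 40 + 39 + 38 + 37 + 36 + 35 + 34 + 33 + 32 + 31 + 30 + 29 + 28 + 27 + 26 + 25 + 24 + 23 + 22 + 21 + 20 + 19 + 18 + 17 + 16 + 15 + 14 + 13 + 12 + 11 + 10 + 9 + 8 + 7 + 6 + 5 + 4 + 3 + 2 + 1 + rsum(0)
= 70 + 69 + 68 + 67 + 66 + 65 + 64 + 63 + 62 + 61 + 60 + 59 + 58 + 57 + 56 + 55 + 54 + 53 + 52 + 51 + 50 + 49 + 48 + 47 + 46 + 45 + 44 + 43 + 42 + 41 + 40 + 39 + 38 + 37 + 36 + 35 + 34 + 33 + 32 + 31 + 30 + 29 + 28 + 27 + 26 + 25 + 24 + 23 + 22 + 21 + 20 + 19 + 18 + 17 + 16 + 15 + 14 + 13 + 12 + 11 + 10 + 9 + 8 + 7 + 6 + 5 + 4 + 3 + 2 + 1 + 0
= 2485

2485


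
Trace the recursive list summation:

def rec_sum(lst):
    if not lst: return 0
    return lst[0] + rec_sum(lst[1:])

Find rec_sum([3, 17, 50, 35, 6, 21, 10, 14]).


rec_sum([3, 17, 50, 35, 6, 21, 10, 14]) = 3 + rec_sum([17, 50, 35, 6, 21, 10, 14])
rec_sum([17, 50, 35, 6, 21, 10, 14]) = 17 + rec_sum([50, 35, 6, 21, 10, 14])
rec_sum([50, 35, 6, 21, 10, 14]) = 50 + rec_sum([35, 6, 21, 10, 14])
rec_sum([35, 6, 21, 10, 14]) = 35 + rec_sum([6, 21, 10, 14])
rec_sum([6, 21, 10, 14]) = 6 + rec_sum([21, 10, 14])
rec_sum([21, 10, 14]) = 21 + rec_sum([10, 14])
rec_sum([10, 14]) = 10 + rec_sum([14])
rec_sum([14]) = 14 + rec_sum([])
rec_sum([]) = 0  (base case)
Total: 3 + 17 + 50 + 35 + 6 + 21 + 10 + 14 + 0 = 156

156


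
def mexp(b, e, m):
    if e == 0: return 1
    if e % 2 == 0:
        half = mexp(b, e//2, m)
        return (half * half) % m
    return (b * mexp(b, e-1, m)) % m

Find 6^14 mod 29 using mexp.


mexp(6, 14, 29): e is even, compute mexp(6, 7, 29)
  mexp(6, 7, 29): e is odd, compute mexp(6, 6, 29)
    mexp(6, 6, 29): e is even, compute mexp(6, 3, 29)
      mexp(6, 3, 29): e is odd, compute mexp(6, 2, 29)
        mexp(6, 2, 29): e is even, compute mexp(6, 1, 29)
          mexp(6, 1, 29): e is odd, compute mexp(6, 0, 29)
          mexp(6, 0, 29) = 1
          (6 * 1) % 29 = 6
        half=6, (6*6) % 29 = 7
      (6 * 7) % 29 = 13
    half=13, (13*13) % 29 = 24
  (6 * 24) % 29 = 28
half=28, (28*28) % 29 = 1

1


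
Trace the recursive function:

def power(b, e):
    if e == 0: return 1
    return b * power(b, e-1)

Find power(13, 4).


power(13, 4)
= 13 * power(13, 3)
= 13 * 13 * power(13, 2)
= 13 * 13 * 13 * power(13, 1)
= 13 * 13 * 13 * 13 * power(13, 0)
= 13 * 13 * 13 * 13 * 1
= 28561

28561


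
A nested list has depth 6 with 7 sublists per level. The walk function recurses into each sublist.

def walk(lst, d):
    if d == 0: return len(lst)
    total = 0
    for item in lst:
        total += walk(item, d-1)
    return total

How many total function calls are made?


At depth 0 (root): 1 call
At depth 1: each of 1 parents calls walk on 7 children = 7 calls
At depth 2: each of 7 parents calls walk on 7 children = 49 calls
At depth 3: each of 49 parents calls walk on 7 children = 343 calls
At depth 4: each of 343 parents calls walk on 7 children = 2401 calls
At depth 5: each of 2401 parents calls walk on 7 children = 16807 calls
At depth 6: each of 16807 parents calls walk on 7 children = 117649 calls
Total: 1 + 7 + 49 + 343 + 2401 + 16807 + 117649 = 137257

137257


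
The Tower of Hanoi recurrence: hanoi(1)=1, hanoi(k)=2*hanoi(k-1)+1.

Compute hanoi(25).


hanoi(25) = 2 * hanoi(24) + 1
hanoi(24) = 2 * hanoi(23) + 1
hanoi(23) = 2 * hanoi(22) + 1
hanoi(22) = 2 * hanoi(21) + 1
hanoi(21) = 2 * hanoi(20) + 1
hanoi(20) = 2 * hanoi(19) + 1
hanoi(19) = 2 * hanoi(18) + 1
hanoi(18) = 2 * hanoi(17) + 1
hanoi(17) = 2 * hanoi(16) + 1
hanoi(16) = 2 * hanoi(15) + 1
hanoi(15) = 2 * hanoi(14) + 1
hanoi(14) = 2 * hanoi(13) + 1
hanoi(13) = 2 * hanoi(12) + 1
hanoi(12) = 2 * hanoi(11) + 1
hanoi(11) = 2 * hanoi(10) + 1
hanoi(10) = 2 * hanoi(9) + 1
hanoi(9) = 2 * hanoi(8) + 1
hanoi(8) = 2 * hanoi(7) + 1
hanoi(7) = 2 * hanoi(6) + 1
hanoi(6) = 2 * hanoi(5) + 1
hanoi(5) = 2 * hanoi(4) + 1
hanoi(4) = 2 * hanoi(3) + 1
hanoi(3) = 2 * hanoi(2) + 1
hanoi(2) = 2 * hanoi(1) + 1
hanoi(1) = 1  (base case)
hanoi(2) = 2 * 1 + 1 = 3
hanoi(3) = 2 * 3 + 1 = 7
hanoi(4) = 2 * 7 + 1 = 15
hanoi(5) = 2 * 15 + 1 = 31
hanoi(6) = 2 * 31 + 1 = 63
hanoi(7) = 2 * 63 + 1 = 127
hanoi(8) = 2 * 127 + 1 = 255
hanoi(9) = 2 * 255 + 1 = 511
hanoi(10) = 2 * 511 + 1 = 1023
hanoi(11) = 2 * 1023 + 1 = 2047
hanoi(12) = 2 * 2047 + 1 = 4095
hanoi(13) = 2 * 4095 + 1 = 8191
hanoi(14) = 2 * 8191 + 1 = 16383
hanoi(15) = 2 * 16383 + 1 = 32767
hanoi(16) = 2 * 32767 + 1 = 65535
hanoi(17) = 2 * 65535 + 1 = 131071
hanoi(18) = 2 * 131071 + 1 = 262143
hanoi(19) = 2 * 262143 + 1 = 524287
hanoi(20) = 2 * 524287 + 1 = 1048575
hanoi(21) = 2 * 1048575 + 1 = 2097151
hanoi(22) = 2 * 2097151 + 1 = 4194303
hanoi(23) = 2 * 4194303 + 1 = 8388607
hanoi(24) = 2 * 8388607 + 1 = 16777215
hanoi(25) = 2 * 16777215 + 1 = 33554431

33554431


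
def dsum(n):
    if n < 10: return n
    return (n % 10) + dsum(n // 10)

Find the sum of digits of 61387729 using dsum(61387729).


dsum(61387729) = 9 + dsum(6138772)
dsum(6138772) = 2 + dsum(613877)
dsum(613877) = 7 + dsum(61387)
dsum(61387) = 7 + dsum(6138)
dsum(6138) = 8 + dsum(613)
dsum(613) = 3 + dsum(61)
dsum(61) = 1 + dsum(6)
dsum(6) = 6  (base case)
Total: 9 + 2 + 7 + 7 + 8 + 3 + 1 + 6 = 43

43


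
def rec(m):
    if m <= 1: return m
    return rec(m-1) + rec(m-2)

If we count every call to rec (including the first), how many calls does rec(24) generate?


Let C(n) = total calls for rec(n)
C(0) = 1, C(1) = 1
C(2) = 1 + C(1) + C(0) = 1 + 1 + 1 = 3
C(3) = 1 + C(2) + C(1) = 1 + 3 + 1 = 5
C(4) = 1 + C(3) + C(2) = 1 + 5 + 3 = 9
C(5) = 1 + C(4) + C(3) = 1 + 9 + 5 = 15
C(6) = 1 + C(5) + C(4) = 1 + 15 + 9 = 25
C(7) = 1 + C(6) + C(5) = 1 + 25 + 15 = 41
C(8) = 1 + C(7) + C(6) = 1 + 41 + 25 = 67
C(9) = 1 + C(8) + C(7) = 1 + 67 + 41 = 109
C(10) = 1 + C(9) + C(8) = 1 + 109 + 67 = 177
C(11) = 1 + C(10) + C(9) = 1 + 177 + 109 = 287
C(12) = 1 + C(11) + C(10) = 1 + 287 + 177 = 465
C(13) = 1 + C(12) + C(11) = 1 + 465 + 287 = 753
C(14) = 1 + C(13) + C(12) = 1 + 753 + 465 = 1219
C(15) = 1 + C(14) + C(13) = 1 + 1219 + 753 = 1973
C(16) = 1 + C(15) + C(14) = 1 + 1973 + 1219 = 3193
C(17) = 1 + C(16) + C(15) = 1 + 3193 + 1973 = 5167
C(18) = 1 + C(17) + C(16) = 1 + 5167 + 3193 = 8361
C(19) = 1 + C(18) + C(17) = 1 + 8361 + 5167 = 13529
C(20) = 1 + C(19) + C(18) = 1 + 13529 + 8361 = 21891
C(21) = 1 + C(20) + C(19) = 1 + 21891 + 13529 = 35421
C(22) = 1 + C(21) + C(20) = 1 + 35421 + 21891 = 57313
C(23) = 1 + C(22) + C(21) = 1 + 57313 + 35421 = 92735
C(24) = 1 + C(23) + C(22) = 1 + 92735 + 57313 = 150049

150049


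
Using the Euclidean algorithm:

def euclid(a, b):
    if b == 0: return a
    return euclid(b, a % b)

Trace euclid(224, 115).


euclid(224, 115) = euclid(115, 109)
euclid(115, 109) = euclid(109, 6)
euclid(109, 6) = euclid(6, 1)
euclid(6, 1) = euclid(1, 0)
euclid(1, 0) = 1  (base case)

1


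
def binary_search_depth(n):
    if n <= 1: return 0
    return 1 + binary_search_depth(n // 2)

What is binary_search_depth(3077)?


3077 / 2 = 1538
1538 / 2 = 769
769 / 2 = 384
384 / 2 = 192
192 / 2 = 96
96 / 2 = 48
48 / 2 = 24
24 / 2 = 12
12 / 2 = 6
6 / 2 = 3
3 / 2 = 1
Reached 1 after 11 halvings

11


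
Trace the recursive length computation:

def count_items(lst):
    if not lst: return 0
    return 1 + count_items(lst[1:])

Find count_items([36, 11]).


count_items([36, 11]) = 1 + count_items([11])
count_items([11]) = 1 + count_items([])
count_items([]) = 0  (base case)
Unwinding: 1 + 1 + 0 = 2

2


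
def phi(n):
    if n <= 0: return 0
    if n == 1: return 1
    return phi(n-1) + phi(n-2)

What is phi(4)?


Computing phi(4) bottom-up:
phi(0) = 0
phi(1) = 1
phi(2) = phi(1) + phi(0) = 1 + 0 = 1
phi(3) = phi(2) + phi(1) = 1 + 1 = 2
phi(4) = phi(3) + phi(2) = 2 + 1 = 3

3


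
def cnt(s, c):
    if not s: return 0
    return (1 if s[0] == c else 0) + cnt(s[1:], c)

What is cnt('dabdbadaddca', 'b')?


s[0]='d' != 'b' -> 0
s[0]='a' != 'b' -> 0
s[0]='b' == 'b' -> 1
s[0]='d' != 'b' -> 0
s[0]='b' == 'b' -> 1
s[0]='a' != 'b' -> 0
s[0]='d' != 'b' -> 0
s[0]='a' != 'b' -> 0
s[0]='d' != 'b' -> 0
s[0]='d' != 'b' -> 0
s[0]='c' != 'b' -> 0
s[0]='a' != 'b' -> 0
Sum: 0 + 0 + 1 + 0 + 1 + 0 + 0 + 0 + 0 + 0 + 0 + 0 = 2

2


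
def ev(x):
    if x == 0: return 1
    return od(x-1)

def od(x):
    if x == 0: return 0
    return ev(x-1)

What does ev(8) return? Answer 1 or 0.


ev(8) = od(7)
od(7) = ev(6)
ev(6) = od(5)
od(5) = ev(4)
ev(4) = od(3)
od(3) = ev(2)
ev(2) = od(1)
od(1) = ev(0)
ev(0) = 1  (base case)
Result: 1

1


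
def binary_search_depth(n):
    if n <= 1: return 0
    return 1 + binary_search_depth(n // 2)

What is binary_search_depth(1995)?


1995 / 2 = 997
997 / 2 = 498
498 / 2 = 249
249 / 2 = 124
124 / 2 = 62
62 / 2 = 31
31 / 2 = 15
15 / 2 = 7
7 / 2 = 3
3 / 2 = 1
Reached 1 after 10 halvings

10


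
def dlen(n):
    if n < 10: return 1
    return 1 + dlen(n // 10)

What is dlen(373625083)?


dlen(373625083) = 1 + dlen(37362508)
dlen(37362508) = 1 + dlen(3736250)
dlen(3736250) = 1 + dlen(373625)
dlen(373625) = 1 + dlen(37362)
dlen(37362) = 1 + dlen(3736)
dlen(3736) = 1 + dlen(373)
dlen(373) = 1 + dlen(37)
dlen(37) = 1 + dlen(3)
dlen(3) = 1  (base case: 3 < 10)
Unwinding: 1 + 1 + 1 + 1 + 1 + 1 + 1 + 1 + 1 = 9

9


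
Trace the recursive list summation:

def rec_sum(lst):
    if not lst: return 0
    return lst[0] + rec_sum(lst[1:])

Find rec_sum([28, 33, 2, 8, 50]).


rec_sum([28, 33, 2, 8, 50]) = 28 + rec_sum([33, 2, 8, 50])
rec_sum([33, 2, 8, 50]) = 33 + rec_sum([2, 8, 50])
rec_sum([2, 8, 50]) = 2 + rec_sum([8, 50])
rec_sum([8, 50]) = 8 + rec_sum([50])
rec_sum([50]) = 50 + rec_sum([])
rec_sum([]) = 0  (base case)
Total: 28 + 33 + 2 + 8 + 50 + 0 = 121

121


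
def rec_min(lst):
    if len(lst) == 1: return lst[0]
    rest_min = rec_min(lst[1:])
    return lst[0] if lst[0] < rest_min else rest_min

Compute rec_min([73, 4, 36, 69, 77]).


rec_min([73, 4, 36, 69, 77]): compare 73 with rec_min([4, 36, 69, 77])
rec_min([4, 36, 69, 77]): compare 4 with rec_min([36, 69, 77])
rec_min([36, 69, 77]): compare 36 with rec_min([69, 77])
rec_min([69, 77]): compare 69 with rec_min([77])
rec_min([77]) = 77  (base case)
Compare 69 with 77 -> 69
Compare 36 with 69 -> 36
Compare 4 with 36 -> 4
Compare 73 with 4 -> 4

4


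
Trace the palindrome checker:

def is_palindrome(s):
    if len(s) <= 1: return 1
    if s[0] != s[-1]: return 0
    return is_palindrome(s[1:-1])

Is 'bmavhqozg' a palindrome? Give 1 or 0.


is_palindrome('bmavhqozg'): s[0]='b' != s[-1]='g' -> return 0
Result: 0 (not a palindrome)

0


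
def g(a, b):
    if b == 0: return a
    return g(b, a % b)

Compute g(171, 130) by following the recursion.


g(171, 130) = g(130, 41)
g(130, 41) = g(41, 7)
g(41, 7) = g(7, 6)
g(7, 6) = g(6, 1)
g(6, 1) = g(1, 0)
g(1, 0) = 1  (base case)

1


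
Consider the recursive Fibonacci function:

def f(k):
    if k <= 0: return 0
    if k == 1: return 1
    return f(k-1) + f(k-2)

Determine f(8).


Computing f(8) bottom-up:
f(0) = 0
f(1) = 1
f(2) = f(1) + f(0) = 1 + 0 = 1
f(3) = f(2) + f(1) = 1 + 1 = 2
f(4) = f(3) + f(2) = 2 + 1 = 3
f(5) = f(4) + f(3) = 3 + 2 = 5
f(6) = f(5) + f(4) = 5 + 3 = 8
f(7) = f(6) + f(5) = 8 + 5 = 13
f(8) = f(7) + f(6) = 13 + 8 = 21

21


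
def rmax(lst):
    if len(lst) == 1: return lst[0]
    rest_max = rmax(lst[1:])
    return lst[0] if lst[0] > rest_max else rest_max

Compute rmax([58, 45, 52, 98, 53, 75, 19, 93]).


rmax([58, 45, 52, 98, 53, 75, 19, 93]): compare 58 with rmax([45, 52, 98, 53, 75, 19, 93])
rmax([45, 52, 98, 53, 75, 19, 93]): compare 45 with rmax([52, 98, 53, 75, 19, 93])
rmax([52, 98, 53, 75, 19, 93]): compare 52 with rmax([98, 53, 75, 19, 93])
rmax([98, 53, 75, 19, 93]): compare 98 with rmax([53, 75, 19, 93])
rmax([53, 75, 19, 93]): compare 53 with rmax([75, 19, 93])
rmax([75, 19, 93]): compare 75 with rmax([19, 93])
rmax([19, 93]): compare 19 with rmax([93])
rmax([93]) = 93  (base case)
Compare 19 with 93 -> 93
Compare 75 with 93 -> 93
Compare 53 with 93 -> 93
Compare 98 with 93 -> 98
Compare 52 with 98 -> 98
Compare 45 with 98 -> 98
Compare 58 with 98 -> 98

98


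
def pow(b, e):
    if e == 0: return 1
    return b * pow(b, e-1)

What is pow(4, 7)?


pow(4, 7)
= 4 * pow(4, 6)
= 4 * 4 * pow(4, 5)
= 4 * 4 * 4 * pow(4, 4)
= 4 * 4 * 4 * 4 * pow(4, 3)
= 4 * 4 * 4 * 4 * 4 * pow(4, 2)
= 4 * 4 * 4 * 4 * 4 * 4 * pow(4, 1)
= 4 * 4 * 4 * 4 * 4 * 4 * 4 * pow(4, 0)
= 4 * 4 * 4 * 4 * 4 * 4 * 4 * 1
= 16384

16384


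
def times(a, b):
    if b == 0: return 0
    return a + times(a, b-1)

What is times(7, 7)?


times(7, 7) = 7 + times(7, 6)
times(7, 6) = 7 + times(7, 5)
times(7, 5) = 7 + times(7, 4)
times(7, 4) = 7 + times(7, 3)
times(7, 3) = 7 + times(7, 2)
times(7, 2) = 7 + times(7, 1)
times(7, 1) = 7 + times(7, 0)
times(7, 0) = 0  (base case)
Total: 7 + 7 + 7 + 7 + 7 + 7 + 7 + 0 = 49

49


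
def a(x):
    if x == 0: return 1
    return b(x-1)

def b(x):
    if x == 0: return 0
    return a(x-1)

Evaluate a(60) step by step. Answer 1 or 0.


a(60) = b(59)
b(59) = a(58)
a(58) = b(57)
b(57) = a(56)
a(56) = b(55)
b(55) = a(54)
a(54) = b(53)
b(53) = a(52)
a(52) = b(51)
b(51) = a(50)
a(50) = b(49)
b(49) = a(48)
a(48) = b(47)
b(47) = a(46)
a(46) = b(45)
b(45) = a(44)
a(44) = b(43)
b(43) = a(42)
a(42) = b(41)
b(41) = a(40)
a(40) = b(39)
b(39) = a(38)
a(38) = b(37)
b(37) = a(36)
a(36) = b(35)
b(35) = a(34)
a(34) = b(33)
b(33) = a(32)
a(32) = b(31)
b(31) = a(30)
a(30) = b(29)
b(29) = a(28)
a(28) = b(27)
b(27) = a(26)
a(26) = b(25)
b(25) = a(24)
a(24) = b(23)
b(23) = a(22)
a(22) = b(21)
b(21) = a(20)
a(20) = b(19)
b(19) = a(18)
a(18) = b(17)
b(17) = a(16)
a(16) = b(15)
b(15) = a(14)
a(14) = b(13)
b(13) = a(12)
a(12) = b(11)
b(11) = a(10)
a(10) = b(9)
b(9) = a(8)
a(8) = b(7)
b(7) = a(6)
a(6) = b(5)
b(5) = a(4)
a(4) = b(3)
b(3) = a(2)
a(2) = b(1)
b(1) = a(0)
a(0) = 1  (base case)
Result: 1

1


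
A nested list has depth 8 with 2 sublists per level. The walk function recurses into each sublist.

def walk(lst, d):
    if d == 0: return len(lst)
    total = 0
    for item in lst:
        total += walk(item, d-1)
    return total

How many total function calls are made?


At depth 0 (root): 1 call
At depth 1: each of 1 parents calls walk on 2 children = 2 calls
At depth 2: each of 2 parents calls walk on 2 children = 4 calls
At depth 3: each of 4 parents calls walk on 2 children = 8 calls
At depth 4: each of 8 parents calls walk on 2 children = 16 calls
At depth 5: each of 16 parents calls walk on 2 children = 32 calls
At depth 6: each of 32 parents calls walk on 2 children = 64 calls
At depth 7: each of 64 parents calls walk on 2 children = 128 calls
At depth 8: each of 128 parents calls walk on 2 children = 256 calls
Total: 1 + 2 + 4 + 8 + 16 + 32 + 64 + 128 + 256 = 511

511


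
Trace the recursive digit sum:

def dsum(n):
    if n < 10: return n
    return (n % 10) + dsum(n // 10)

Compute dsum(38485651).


dsum(38485651) = 1 + dsum(3848565)
dsum(3848565) = 5 + dsum(384856)
dsum(384856) = 6 + dsum(38485)
dsum(38485) = 5 + dsum(3848)
dsum(3848) = 8 + dsum(384)
dsum(384) = 4 + dsum(38)
dsum(38) = 8 + dsum(3)
dsum(3) = 3  (base case)
Total: 1 + 5 + 6 + 5 + 8 + 4 + 8 + 3 = 40

40


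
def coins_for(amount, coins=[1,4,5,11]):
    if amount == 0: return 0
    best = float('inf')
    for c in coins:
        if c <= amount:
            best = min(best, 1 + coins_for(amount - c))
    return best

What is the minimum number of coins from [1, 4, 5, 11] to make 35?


Building up with DP:
coins_for(0) = 0
coins_for(1) = min(1+coins_for(0)=1+0=1) = 1
coins_for(2) = min(1+coins_for(1)=1+1=2) = 2
coins_for(3) = min(1+coins_for(2)=1+2=3) = 3
coins_for(4) = min(1+coins_for(3)=1+3=4, 1+coins_for(0)=1+0=1) = 1
coins_for(5) = min(1+coins_for(4)=1+1=2, 1+coins_for(1)=1+1=2, 1+coins_for(0)=1+0=1) = 1
coins_for(6) = min(1+coins_for(5)=1+1=2, 1+coins_for(2)=1+2=3, 1+coins_for(1)=1+1=2) = 2
coins_for(7) = min(1+coins_for(6)=1+2=3, 1+coins_for(3)=1+3=4, 1+coins_for(2)=1+2=3) = 3
coins_for(8) = min(1+coins_for(7)=1+3=4, 1+coins_for(4)=1+1=2, 1+coins_for(3)=1+3=4) = 2
coins_for(9) = min(1+coins_for(8)=1+2=3, 1+coins_for(5)=1+1=2, 1+coins_for(4)=1+1=2) = 2
coins_for(10) = min(1+coins_for(9)=1+2=3, 1+coins_for(6)=1+2=3, 1+coins_for(5)=1+1=2) = 2
coins_for(11) = min(1+coins_for(10)=1+2=3, 1+coins_for(7)=1+3=4, 1+coins_for(6)=1+2=3, 1+coins_for(0)=1+0=1) = 1
coins_for(12) = min(1+coins_for(11)=1+1=2, 1+coins_for(8)=1+2=3, 1+coins_for(7)=1+3=4, 1+coins_for(1)=1+1=2) = 2
coins_for(13) = min(1+coins_for(12)=1+2=3, 1+coins_for(9)=1+2=3, 1+coins_for(8)=1+2=3, 1+coins_for(2)=1+2=3) = 3
coins_for(14) = min(1+coins_for(13)=1+3=4, 1+coins_for(10)=1+2=3, 1+coins_for(9)=1+2=3, 1+coins_for(3)=1+3=4) = 3
coins_for(15) = min(1+coins_for(14)=1+3=4, 1+coins_for(11)=1+1=2, 1+coins_for(10)=1+2=3, 1+coins_for(4)=1+1=2) = 2
coins_for(16) = min(1+coins_for(15)=1+2=3, 1+coins_for(12)=1+2=3, 1+coins_for(11)=1+1=2, 1+coins_for(5)=1+1=2) = 2
coins_for(17) = min(1+coins_for(16)=1+2=3, 1+coins_for(13)=1+3=4, 1+coins_for(12)=1+2=3, 1+coins_for(6)=1+2=3) = 3
coins_for(18) = min(1+coins_for(17)=1+3=4, 1+coins_for(14)=1+3=4, 1+coins_for(13)=1+3=4, 1+coins_for(7)=1+3=4) = 4
coins_for(19) = min(1+coins_for(18)=1+4=5, 1+coins_for(15)=1+2=3, 1+coins_for(14)=1+3=4, 1+coins_for(8)=1+2=3) = 3
coins_for(20) = min(1+coins_for(19)=1+3=4, 1+coins_for(16)=1+2=3, 1+coins_for(15)=1+2=3, 1+coins_for(9)=1+2=3) = 3
coins_for(21) = min(1+coins_for(20)=1+3=4, 1+coins_for(17)=1+3=4, 1+coins_for(16)=1+2=3, 1+coins_for(10)=1+2=3) = 3
coins_for(22) = min(1+coins_for(21)=1+3=4, 1+coins_for(18)=1+4=5, 1+coins_for(17)=1+3=4, 1+coins_for(11)=1+1=2) = 2
coins_for(23) = min(1+coins_for(22)=1+2=3, 1+coins_for(19)=1+3=4, 1+coins_for(18)=1+4=5, 1+coins_for(12)=1+2=3) = 3
coins_for(24) = min(1+coins_for(23)=1+3=4, 1+coins_for(20)=1+3=4, 1+coins_for(19)=1+3=4, 1+coins_for(13)=1+3=4) = 4
coins_for(25) = min(1+coins_for(24)=1+4=5, 1+coins_for(21)=1+3=4, 1+coins_for(20)=1+3=4, 1+coins_for(14)=1+3=4) = 4
coins_for(26) = min(1+coins_for(25)=1+4=5, 1+coins_for(22)=1+2=3, 1+coins_for(21)=1+3=4, 1+coins_for(15)=1+2=3) = 3
coins_for(27) = min(1+coins_for(26)=1+3=4, 1+coins_for(23)=1+3=4, 1+coins_for(22)=1+2=3, 1+coins_for(16)=1+2=3) = 3
coins_for(28) = min(1+coins_for(27)=1+3=4, 1+coins_for(24)=1+4=5, 1+coins_for(23)=1+3=4, 1+coins_for(17)=1+3=4) = 4
coins_for(29) = min(1+coins_for(28)=1+4=5, 1+coins_for(25)=1+4=5, 1+coins_for(24)=1+4=5, 1+coins_for(18)=1+4=5) = 5
coins_for(30) = min(1+coins_for(29)=1+5=6, 1+coins_for(26)=1+3=4, 1+coins_for(25)=1+4=5, 1+coins_for(19)=1+3=4) = 4
coins_for(31) = min(1+coins_for(30)=1+4=5, 1+coins_for(27)=1+3=4, 1+coins_for(26)=1+3=4, 1+coins_for(20)=1+3=4) = 4
coins_for(32) = min(1+coins_for(31)=1+4=5, 1+coins_for(28)=1+4=5, 1+coins_for(27)=1+3=4, 1+coins_for(21)=1+3=4) = 4
coins_for(33) = min(1+coins_for(32)=1+4=5, 1+coins_for(29)=1+5=6, 1+coins_for(28)=1+4=5, 1+coins_for(22)=1+2=3) = 3
coins_for(34) = min(1+coins_for(33)=1+3=4, 1+coins_for(30)=1+4=5, 1+coins_for(29)=1+5=6, 1+coins_for(23)=1+3=4) = 4
coins_for(35) = min(1+coins_for(34)=1+4=5, 1+coins_for(31)=1+4=5, 1+coins_for(30)=1+4=5, 1+coins_for(24)=1+4=5) = 5

5


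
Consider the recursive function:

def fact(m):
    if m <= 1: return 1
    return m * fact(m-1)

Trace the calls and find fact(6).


fact(6)
= 6 * fact(5)
= 6 * 5 * fact(4)
= 6 * 5 * 4 * fact(3)
= 6 * 5 * 4 * 3 * fact(2)
= 6 * 5 * 4 * 3 * 2 * fact(1)
= 6 * 5 * 4 * 3 * 2 * 1
= 720

720


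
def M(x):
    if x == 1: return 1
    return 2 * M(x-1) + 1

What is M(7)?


M(7) = 2 * M(6) + 1
M(6) = 2 * M(5) + 1
M(5) = 2 * M(4) + 1
M(4) = 2 * M(3) + 1
M(3) = 2 * M(2) + 1
M(2) = 2 * M(1) + 1
M(1) = 1  (base case)
M(2) = 2 * 1 + 1 = 3
M(3) = 2 * 3 + 1 = 7
M(4) = 2 * 7 + 1 = 15
M(5) = 2 * 15 + 1 = 31
M(6) = 2 * 31 + 1 = 63
M(7) = 2 * 63 + 1 = 127

127


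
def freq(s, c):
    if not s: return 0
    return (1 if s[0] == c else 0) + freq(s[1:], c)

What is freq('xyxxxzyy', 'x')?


s[0]='x' == 'x' -> 1
s[0]='y' != 'x' -> 0
s[0]='x' == 'x' -> 1
s[0]='x' == 'x' -> 1
s[0]='x' == 'x' -> 1
s[0]='z' != 'x' -> 0
s[0]='y' != 'x' -> 0
s[0]='y' != 'x' -> 0
Sum: 1 + 0 + 1 + 1 + 1 + 0 + 0 + 0 = 4

4


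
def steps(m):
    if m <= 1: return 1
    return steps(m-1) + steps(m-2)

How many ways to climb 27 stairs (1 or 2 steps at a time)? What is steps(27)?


Building up from base cases:
steps(0) = 1
steps(1) = 1
steps(2) = steps(1) + steps(0) = 1 + 1 = 2
steps(3) = steps(2) + steps(1) = 2 + 1 = 3
steps(4) = steps(3) + steps(2) = 3 + 2 = 5
steps(5) = steps(4) + steps(3) = 5 + 3 = 8
steps(6) = steps(5) + steps(4) = 8 + 5 = 13
steps(7) = steps(6) + steps(5) = 13 + 8 = 21
steps(8) = steps(7) + steps(6) = 21 + 13 = 34
steps(9) = steps(8) + steps(7) = 34 + 21 = 55
steps(10) = steps(9) + steps(8) = 55 + 34 = 89
steps(11) = steps(10) + steps(9) = 89 + 55 = 144
steps(12) = steps(11) + steps(10) = 144 + 89 = 233
steps(13) = steps(12) + steps(11) = 233 + 144 = 377
steps(14) = steps(13) + steps(12) = 377 + 233 = 610
steps(15) = steps(14) + steps(13) = 610 + 377 = 987
steps(16) = steps(15) + steps(14) = 987 + 610 = 1597
steps(17) = steps(16) + steps(15) = 1597 + 987 = 2584
steps(18) = steps(17) + steps(16) = 2584 + 1597 = 4181
steps(19) = steps(18) + steps(17) = 4181 + 2584 = 6765
steps(20) = steps(19) + steps(18) = 6765 + 4181 = 10946
steps(21) = steps(20) + steps(19) = 10946 + 6765 = 17711
steps(22) = steps(21) + steps(20) = 17711 + 10946 = 28657
steps(23) = steps(22) + steps(21) = 28657 + 17711 = 46368
steps(24) = steps(23) + steps(22) = 46368 + 28657 = 75025
steps(25) = steps(24) + steps(23) = 75025 + 46368 = 121393
steps(26) = steps(25) + steps(24) = 121393 + 75025 = 196418
steps(27) = steps(26) + steps(25) = 196418 + 121393 = 317811

317811


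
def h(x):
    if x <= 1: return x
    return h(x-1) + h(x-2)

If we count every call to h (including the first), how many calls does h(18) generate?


Let C(n) = total calls for h(n)
C(0) = 1, C(1) = 1
C(2) = 1 + C(1) + C(0) = 1 + 1 + 1 = 3
C(3) = 1 + C(2) + C(1) = 1 + 3 + 1 = 5
C(4) = 1 + C(3) + C(2) = 1 + 5 + 3 = 9
C(5) = 1 + C(4) + C(3) = 1 + 9 + 5 = 15
C(6) = 1 + C(5) + C(4) = 1 + 15 + 9 = 25
C(7) = 1 + C(6) + C(5) = 1 + 25 + 15 = 41
C(8) = 1 + C(7) + C(6) = 1 + 41 + 25 = 67
C(9) = 1 + C(8) + C(7) = 1 + 67 + 41 = 109
C(10) = 1 + C(9) + C(8) = 1 + 109 + 67 = 177
C(11) = 1 + C(10) + C(9) = 1 + 177 + 109 = 287
C(12) = 1 + C(11) + C(10) = 1 + 287 + 177 = 465
C(13) = 1 + C(12) + C(11) = 1 + 465 + 287 = 753
C(14) = 1 + C(13) + C(12) = 1 + 753 + 465 = 1219
C(15) = 1 + C(14) + C(13) = 1 + 1219 + 753 = 1973
C(16) = 1 + C(15) + C(14) = 1 + 1973 + 1219 = 3193
C(17) = 1 + C(16) + C(15) = 1 + 3193 + 1973 = 5167
C(18) = 1 + C(17) + C(16) = 1 + 5167 + 3193 = 8361

8361
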